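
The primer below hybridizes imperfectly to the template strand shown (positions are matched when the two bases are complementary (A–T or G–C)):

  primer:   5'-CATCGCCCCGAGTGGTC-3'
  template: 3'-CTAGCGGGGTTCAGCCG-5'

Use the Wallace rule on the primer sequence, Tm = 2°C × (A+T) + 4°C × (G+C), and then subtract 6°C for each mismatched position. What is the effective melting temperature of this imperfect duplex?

34°C

Primer base counts: A=2, T=3, G=5, C=7 → A+T=5, G+C=12
Perfect-match Tm = 2(5) + 4(12) = 10 + 48 = 58°C
Mismatches (positions where the bases are not complementary): 4 (at positions 1, 10, 14, 16)
Effective Tm = 58 − 4×6 = 58 − 24 = 34°C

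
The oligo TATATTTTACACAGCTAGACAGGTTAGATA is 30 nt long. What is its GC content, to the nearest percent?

30%

Counting bases: T=10, G=5, C=4, A=11
G+C = 5 + 4 = 9 out of 30 bases
%GC = 9/30 × 100 = 30% ≈ 30%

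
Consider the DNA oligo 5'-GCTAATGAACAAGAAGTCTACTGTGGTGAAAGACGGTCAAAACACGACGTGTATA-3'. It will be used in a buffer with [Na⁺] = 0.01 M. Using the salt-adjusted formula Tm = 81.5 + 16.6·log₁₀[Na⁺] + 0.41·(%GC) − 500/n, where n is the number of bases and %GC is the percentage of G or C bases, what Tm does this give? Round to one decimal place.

56.4°C

Length n = 55. T=11, A=21, G=14, C=9
G+C = 23, so %GC = 23/55 × 100 = 41.818%
Salt term: 16.6 × (-2) = -33.2
GC term: 0.41 × 41.818 = 17.145; length term: −500/55 = −9.091
Tm = 81.5 + (-33.2) + 17.145 − 9.091 = 56.354 → 56.4°C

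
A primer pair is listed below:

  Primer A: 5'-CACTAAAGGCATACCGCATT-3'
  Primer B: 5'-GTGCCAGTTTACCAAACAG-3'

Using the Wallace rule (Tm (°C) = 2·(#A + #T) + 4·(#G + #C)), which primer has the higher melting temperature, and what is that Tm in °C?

Primer A: A+T=11, G+C=9 → Tm = 2(11)+4(9) = 58°C
Primer B: A+T=10, G+C=9 → Tm = 2(10)+4(9) = 56°C
58°C vs 56°C → primer A is higher.

Primer A, 58°C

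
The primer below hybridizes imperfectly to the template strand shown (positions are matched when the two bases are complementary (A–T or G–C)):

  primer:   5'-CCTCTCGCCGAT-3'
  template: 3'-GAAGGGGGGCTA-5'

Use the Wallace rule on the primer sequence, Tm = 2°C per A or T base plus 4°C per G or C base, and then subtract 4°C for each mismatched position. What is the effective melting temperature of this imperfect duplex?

Primer base counts: A=1, T=3, G=2, C=6 → A+T=4, G+C=8
Perfect-match Tm = 2(4) + 4(8) = 8 + 32 = 40°C
Mismatches (positions where the bases are not complementary): 3 (at positions 2, 5, 7)
Effective Tm = 40 − 3×4 = 40 − 12 = 28°C

28°C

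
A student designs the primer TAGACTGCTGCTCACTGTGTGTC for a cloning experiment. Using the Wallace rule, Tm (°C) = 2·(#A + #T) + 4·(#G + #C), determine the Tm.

70°C

Base counts: C=6, G=6, A=3, T=8
A+T = 11, G+C = 12
Tm = 2(11) + 4(12) = 22 + 48 = 70°C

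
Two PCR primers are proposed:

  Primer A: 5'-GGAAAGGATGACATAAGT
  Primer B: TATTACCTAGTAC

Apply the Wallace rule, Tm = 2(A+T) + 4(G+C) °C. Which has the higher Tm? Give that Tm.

Primer A: A+T=11, G+C=7 → Tm = 2(11)+4(7) = 50°C
Primer B: A+T=9, G+C=4 → Tm = 2(9)+4(4) = 34°C
50°C vs 34°C → primer A is higher.

Primer A, 50°C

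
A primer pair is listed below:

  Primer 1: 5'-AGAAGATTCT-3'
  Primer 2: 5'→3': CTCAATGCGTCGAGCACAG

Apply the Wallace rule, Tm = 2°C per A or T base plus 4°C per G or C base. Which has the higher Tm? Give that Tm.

Primer 2, 60°C

Primer 1: A+T=7, G+C=3 → Tm = 2(7)+4(3) = 26°C
Primer 2: A+T=8, G+C=11 → Tm = 2(8)+4(11) = 60°C
26°C vs 60°C → primer 2 is higher.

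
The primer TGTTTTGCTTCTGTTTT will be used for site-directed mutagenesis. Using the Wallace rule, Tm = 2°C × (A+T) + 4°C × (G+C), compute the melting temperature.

44°C

Counting bases: C=2, G=3, T=12, A=0
So N_AT = 12 and N_GC = 5.
Tm = 4·5 + 2·12 = 20 + 24 = 44°C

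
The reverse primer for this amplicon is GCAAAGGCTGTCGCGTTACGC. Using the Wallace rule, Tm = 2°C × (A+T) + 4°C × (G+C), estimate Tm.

T=4, C=6, A=4, G=7
AT pairs contribute 8, GC pairs contribute 13.
Tm = 4·13 + 2·8 = 52 + 16 = 68°C

68°C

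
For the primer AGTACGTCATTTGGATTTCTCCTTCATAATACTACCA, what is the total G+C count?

13

Counting bases: A=10, T=14, C=9, G=4
Total G or C: 4 + 9 = 13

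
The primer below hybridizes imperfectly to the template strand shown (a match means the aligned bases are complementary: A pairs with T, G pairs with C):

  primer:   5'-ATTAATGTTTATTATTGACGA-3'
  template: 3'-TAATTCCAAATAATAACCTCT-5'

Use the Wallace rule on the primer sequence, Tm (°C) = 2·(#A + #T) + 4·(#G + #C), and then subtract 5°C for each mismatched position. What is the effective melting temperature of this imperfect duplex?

Primer base counts: A=7, T=10, G=3, C=1 → A+T=17, G+C=4
Perfect-match Tm = 2(17) + 4(4) = 34 + 16 = 50°C
Mismatches (positions where the bases are not complementary): 3 (at positions 6, 18, 19)
Effective Tm = 50 − 3×5 = 50 − 15 = 35°C

35°C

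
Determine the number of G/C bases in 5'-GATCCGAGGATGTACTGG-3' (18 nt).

Counting bases: C=3, T=4, A=4, G=7
G+C = 7 + 3 = 10

10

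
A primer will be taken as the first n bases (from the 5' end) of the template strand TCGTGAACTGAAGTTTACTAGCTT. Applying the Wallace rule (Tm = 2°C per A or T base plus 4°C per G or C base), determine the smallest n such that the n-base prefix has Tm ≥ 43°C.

First 15 bases: TCGTGAACTGAAGTT → Tm = 42°C (< 43°C)
First 16 bases: TCGTGAACTGAAGTTT → Tm = 44°C (≥ 43°C)
Since every base adds ≥2°C, Tm only increases with n, so the threshold is first crossed at n = 16.

n = 16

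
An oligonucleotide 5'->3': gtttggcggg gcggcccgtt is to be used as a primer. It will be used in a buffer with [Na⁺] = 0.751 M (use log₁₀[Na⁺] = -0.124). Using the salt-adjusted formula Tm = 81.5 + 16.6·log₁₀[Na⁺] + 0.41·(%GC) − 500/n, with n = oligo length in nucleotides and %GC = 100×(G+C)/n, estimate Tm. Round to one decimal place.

85.2°C

Length n = 20. Base counts: A=0, T=5, C=5, G=10
G+C = 15, so %GC = 15/20 × 100 = 75%
Salt term: 16.6 × (-0.124) = -2.058
GC term: 0.41 × 75 = 30.75; length term: −500/20 = −25
Tm = 81.5 + (-2.058) + 30.75 − 25 = 85.192 → 85.2°C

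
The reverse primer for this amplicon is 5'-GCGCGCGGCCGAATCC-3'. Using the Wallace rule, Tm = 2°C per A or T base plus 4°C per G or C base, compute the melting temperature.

58°C

Base counts: T=1, C=7, G=6, A=2
So N_AT = 3 and N_GC = 13.
Tm = 2×3 + 4×13 = 58°C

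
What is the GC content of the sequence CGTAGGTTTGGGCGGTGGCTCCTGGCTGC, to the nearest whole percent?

Base counts: G=13, A=1, C=7, T=8
G+C = 13 + 7 = 20 out of 29 bases
%GC = 20/29 × 100 = 68.97% ≈ 69%

69%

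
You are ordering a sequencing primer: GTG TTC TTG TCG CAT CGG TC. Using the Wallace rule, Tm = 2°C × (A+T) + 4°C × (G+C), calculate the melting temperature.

62°C

Base counts: G=6, T=8, A=1, C=5
A+T = 9, G+C = 11
Tm = 4·11 + 2·9 = 44 + 18 = 62°C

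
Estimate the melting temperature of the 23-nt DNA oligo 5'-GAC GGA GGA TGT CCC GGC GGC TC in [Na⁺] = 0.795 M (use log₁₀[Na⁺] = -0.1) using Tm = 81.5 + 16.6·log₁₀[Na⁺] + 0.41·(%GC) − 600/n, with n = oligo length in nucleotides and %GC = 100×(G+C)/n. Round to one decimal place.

84.1°C

Length n = 23. Scanning the sequence gives C=7, T=3, G=10, A=3.
G+C = 17, so %GC = 17/23 × 100 = 73.913%
Salt term: 16.6 × (-0.1) = -1.66
GC term: 0.41 × 73.913 = 30.304; length term: −600/23 = −26.087
Tm = 81.5 + (-1.66) + 30.304 − 26.087 = 84.057 → 84.1°C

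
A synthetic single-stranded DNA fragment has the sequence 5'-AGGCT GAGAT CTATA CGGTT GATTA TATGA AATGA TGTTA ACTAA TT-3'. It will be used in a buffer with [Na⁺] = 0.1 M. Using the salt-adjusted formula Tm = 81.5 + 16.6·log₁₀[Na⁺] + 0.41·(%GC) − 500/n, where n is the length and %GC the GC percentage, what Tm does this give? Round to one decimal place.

66.5°C

Length n = 47. Base counts: C=4, A=16, G=10, T=17
G+C = 14, so %GC = 14/47 × 100 = 29.787%
Salt term: 16.6 × (-1) = -16.6
GC term: 0.41 × 29.787 = 12.213; length term: −500/47 = −10.638
Tm = 81.5 + (-16.6) + 12.213 − 10.638 = 66.475 → 66.5°C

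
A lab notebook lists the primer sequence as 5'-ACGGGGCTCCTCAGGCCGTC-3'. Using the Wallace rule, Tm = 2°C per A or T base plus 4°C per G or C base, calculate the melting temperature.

Scanning the sequence gives A=2, C=8, T=3, G=7.
AT pairs contribute 5, GC pairs contribute 15.
Tm = 2(5) + 4(15) = 10 + 60 = 70°C

70°C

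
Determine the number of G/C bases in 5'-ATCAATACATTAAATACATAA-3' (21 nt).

3

Counting bases: A=12, G=0, C=3, T=6
Total G or C: 0 + 3 = 3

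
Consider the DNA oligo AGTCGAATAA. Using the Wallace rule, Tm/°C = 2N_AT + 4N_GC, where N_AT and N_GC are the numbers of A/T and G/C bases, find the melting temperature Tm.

Counting bases: A=5, C=1, T=2, G=2
So N_AT = 7 and N_GC = 3.
Tm = 4·3 + 2·7 = 12 + 14 = 26°C

26°C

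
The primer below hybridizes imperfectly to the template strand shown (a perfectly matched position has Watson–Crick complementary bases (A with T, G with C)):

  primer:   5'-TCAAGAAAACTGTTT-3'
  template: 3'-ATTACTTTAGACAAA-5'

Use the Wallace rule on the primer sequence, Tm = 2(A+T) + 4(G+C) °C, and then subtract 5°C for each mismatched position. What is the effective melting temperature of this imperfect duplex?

Primer base counts: A=6, T=5, G=2, C=2 → A+T=11, G+C=4
Perfect-match Tm = 2(11) + 4(4) = 22 + 16 = 38°C
Mismatches (positions where the bases are not complementary): 3 (at positions 2, 4, 9)
Effective Tm = 38 − 3×5 = 38 − 15 = 23°C

23°C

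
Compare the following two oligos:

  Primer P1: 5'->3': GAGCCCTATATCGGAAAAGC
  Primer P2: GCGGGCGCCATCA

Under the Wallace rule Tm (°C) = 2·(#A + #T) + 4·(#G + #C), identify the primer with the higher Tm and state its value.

Primer P1: A+T=10, G+C=10 → Tm = 2(10)+4(10) = 60°C
Primer P2: A+T=3, G+C=10 → Tm = 2(3)+4(10) = 46°C
60°C vs 46°C → primer P1 is higher.

Primer P1, 60°C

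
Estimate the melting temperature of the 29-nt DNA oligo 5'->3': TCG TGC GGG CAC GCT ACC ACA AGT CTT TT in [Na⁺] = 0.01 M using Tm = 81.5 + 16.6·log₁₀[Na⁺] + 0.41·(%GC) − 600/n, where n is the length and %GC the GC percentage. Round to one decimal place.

50.2°C

Length n = 29. Counting bases: C=9, T=8, G=7, A=5
G+C = 16, so %GC = 16/29 × 100 = 55.172%
Salt term: 16.6 × (-2) = -33.2
GC term: 0.41 × 55.172 = 22.621; length term: −600/29 = −20.69
Tm = 81.5 + (-33.2) + 22.621 − 20.69 = 50.231 → 50.2°C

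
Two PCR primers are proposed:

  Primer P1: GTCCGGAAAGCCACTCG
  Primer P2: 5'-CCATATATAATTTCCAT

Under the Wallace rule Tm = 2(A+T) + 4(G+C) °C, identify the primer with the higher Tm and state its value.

Primer P1: A+T=6, G+C=11 → Tm = 2(6)+4(11) = 56°C
Primer P2: A+T=13, G+C=4 → Tm = 2(13)+4(4) = 42°C
56°C vs 42°C → primer P1 is higher.

Primer P1, 56°C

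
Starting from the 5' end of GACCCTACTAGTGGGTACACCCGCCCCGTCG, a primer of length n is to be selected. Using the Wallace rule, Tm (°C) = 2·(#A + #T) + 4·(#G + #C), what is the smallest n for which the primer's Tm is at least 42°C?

First 13 bases: GACCCTACTAGTG → Tm = 40°C (< 42°C)
First 14 bases: GACCCTACTAGTGG → Tm = 44°C (≥ 42°C)
Each additional base adds 2°C (A/T) or 4°C (G/C), so Tm is non-decreasing in n; n = 14 is the first length to reach 42°C.

n = 14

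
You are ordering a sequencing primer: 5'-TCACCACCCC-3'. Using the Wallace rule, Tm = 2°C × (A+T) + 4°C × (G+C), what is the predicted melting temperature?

Counting bases: G=0, A=2, C=7, T=1
A+T = 3, G+C = 7
Tm = 2(3) + 4(7) = 6 + 28 = 34°C

34°C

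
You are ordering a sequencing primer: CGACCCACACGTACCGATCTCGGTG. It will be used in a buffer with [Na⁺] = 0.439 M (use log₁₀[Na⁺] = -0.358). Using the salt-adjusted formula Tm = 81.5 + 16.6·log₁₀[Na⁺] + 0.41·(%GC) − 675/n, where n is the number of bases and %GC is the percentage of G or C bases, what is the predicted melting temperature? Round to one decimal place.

74.8°C

Length n = 25. Base counts: T=4, C=10, A=5, G=6
G+C = 16, so %GC = 16/25 × 100 = 64%
Salt term: 16.6 × (-0.358) = -5.943
GC term: 0.41 × 64 = 26.24; length term: −675/25 = −27
Tm = 81.5 + (-5.943) + 26.24 − 27 = 74.797 → 74.8°C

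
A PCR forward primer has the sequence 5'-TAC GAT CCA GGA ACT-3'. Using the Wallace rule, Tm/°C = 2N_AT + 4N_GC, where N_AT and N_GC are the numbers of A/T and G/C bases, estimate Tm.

44°C

Base counts: C=4, G=3, A=5, T=3
So N_AT = 8 and N_GC = 7.
Tm = 2(8) + 4(7) = 16 + 28 = 44°C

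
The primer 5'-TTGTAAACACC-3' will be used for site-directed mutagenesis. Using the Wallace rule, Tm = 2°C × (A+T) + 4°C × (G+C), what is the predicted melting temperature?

Scanning the sequence gives C=3, T=3, G=1, A=4.
So N_AT = 7 and N_GC = 4.
Tm = 4·4 + 2·7 = 16 + 14 = 30°C

30°C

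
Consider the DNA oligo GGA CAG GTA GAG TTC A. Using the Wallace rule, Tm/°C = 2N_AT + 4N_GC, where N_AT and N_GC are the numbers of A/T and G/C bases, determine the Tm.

G=6, C=2, T=3, A=5
So N_AT = 8 and N_GC = 8.
Tm = 4·8 + 2·8 = 32 + 16 = 48°C

48°C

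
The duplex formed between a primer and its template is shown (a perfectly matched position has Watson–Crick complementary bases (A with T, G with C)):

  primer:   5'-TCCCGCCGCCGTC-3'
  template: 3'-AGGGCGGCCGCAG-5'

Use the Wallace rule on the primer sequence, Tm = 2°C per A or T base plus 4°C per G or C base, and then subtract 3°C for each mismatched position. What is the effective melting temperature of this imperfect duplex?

Primer base counts: A=0, T=2, G=3, C=8 → A+T=2, G+C=11
Perfect-match Tm = 2(2) + 4(11) = 4 + 44 = 48°C
Mismatches (positions where the bases are not complementary): 1 (at position 9)
Effective Tm = 48 − 1×3 = 48 − 3 = 45°C

45°C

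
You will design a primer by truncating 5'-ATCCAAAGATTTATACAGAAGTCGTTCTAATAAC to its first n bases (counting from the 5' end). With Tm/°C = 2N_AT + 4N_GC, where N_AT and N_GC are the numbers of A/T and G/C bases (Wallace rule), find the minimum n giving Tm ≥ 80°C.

First 30 bases: ATCCAAAGATTTATACAGAAGTCGTTCTAA → Tm = 78°C (< 80°C)
First 31 bases: ATCCAAAGATTTATACAGAAGTCGTTCTAAT → Tm = 80°C (≥ 80°C)
Each additional base adds 2°C (A/T) or 4°C (G/C), so Tm is non-decreasing in n; n = 31 is the first length to reach 80°C.

n = 31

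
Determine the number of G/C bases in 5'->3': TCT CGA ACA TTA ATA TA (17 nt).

4

A=7, C=3, T=6, G=1
G+C = 1 + 3 = 4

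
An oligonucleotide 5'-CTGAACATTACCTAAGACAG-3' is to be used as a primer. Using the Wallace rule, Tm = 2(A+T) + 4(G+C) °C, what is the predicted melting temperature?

Counting bases: A=8, G=3, C=5, T=4
A+T = 12, G+C = 8
Tm = 2×12 + 4×8 = 56°C

56°C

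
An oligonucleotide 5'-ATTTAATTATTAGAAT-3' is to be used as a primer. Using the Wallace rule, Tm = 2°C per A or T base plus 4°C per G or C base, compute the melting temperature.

Scanning the sequence gives C=0, A=7, T=8, G=1.
AT pairs contribute 15, GC pairs contribute 1.
Tm = 4·1 + 2·15 = 4 + 30 = 34°C

34°C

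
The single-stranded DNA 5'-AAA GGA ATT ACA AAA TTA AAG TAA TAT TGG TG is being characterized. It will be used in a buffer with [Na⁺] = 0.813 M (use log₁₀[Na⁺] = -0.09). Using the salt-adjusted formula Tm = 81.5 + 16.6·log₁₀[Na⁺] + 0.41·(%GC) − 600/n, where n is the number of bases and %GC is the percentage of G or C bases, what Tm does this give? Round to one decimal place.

70.2°C

Length n = 32. Counting bases: C=1, A=16, T=9, G=6
G+C = 7, so %GC = 7/32 × 100 = 21.875%
Salt term: 16.6 × (-0.09) = -1.494
GC term: 0.41 × 21.875 = 8.969; length term: −600/32 = −18.75
Tm = 81.5 + (-1.494) + 8.969 − 18.75 = 70.225 → 70.2°C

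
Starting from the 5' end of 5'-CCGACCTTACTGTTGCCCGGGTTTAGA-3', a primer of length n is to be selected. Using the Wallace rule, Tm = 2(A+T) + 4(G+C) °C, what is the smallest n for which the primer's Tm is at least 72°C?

First 21 bases: CCGACCTTACTGTTGCCCGGG → Tm = 70°C (< 72°C)
First 22 bases: CCGACCTTACTGTTGCCCGGGT → Tm = 72°C (≥ 72°C)
Since every base adds ≥2°C, Tm only increases with n, so the threshold is first crossed at n = 22.

n = 22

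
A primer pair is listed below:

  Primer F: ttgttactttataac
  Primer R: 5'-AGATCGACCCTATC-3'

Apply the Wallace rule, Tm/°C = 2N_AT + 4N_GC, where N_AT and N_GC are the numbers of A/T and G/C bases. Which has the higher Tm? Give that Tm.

Primer R, 42°C

Primer F: A+T=12, G+C=3 → Tm = 2(12)+4(3) = 36°C
Primer R: A+T=7, G+C=7 → Tm = 2(7)+4(7) = 42°C
36°C vs 42°C → primer R is higher.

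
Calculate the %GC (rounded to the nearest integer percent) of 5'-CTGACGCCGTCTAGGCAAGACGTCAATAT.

A=8, C=8, G=7, T=6
G+C = 7 + 8 = 15 out of 29 bases
%GC = 15/29 × 100 = 51.72% ≈ 52%

52%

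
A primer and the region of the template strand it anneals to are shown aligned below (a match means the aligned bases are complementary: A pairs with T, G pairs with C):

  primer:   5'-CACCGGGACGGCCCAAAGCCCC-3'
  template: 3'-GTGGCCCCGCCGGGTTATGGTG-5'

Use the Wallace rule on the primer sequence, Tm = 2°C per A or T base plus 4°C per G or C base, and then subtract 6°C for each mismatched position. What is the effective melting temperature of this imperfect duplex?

Primer base counts: A=5, T=0, G=6, C=11 → A+T=5, G+C=17
Perfect-match Tm = 2(5) + 4(17) = 10 + 68 = 78°C
Mismatches (positions where the bases are not complementary): 4 (at positions 8, 17, 18, 21)
Effective Tm = 78 − 4×6 = 78 − 24 = 54°C

54°C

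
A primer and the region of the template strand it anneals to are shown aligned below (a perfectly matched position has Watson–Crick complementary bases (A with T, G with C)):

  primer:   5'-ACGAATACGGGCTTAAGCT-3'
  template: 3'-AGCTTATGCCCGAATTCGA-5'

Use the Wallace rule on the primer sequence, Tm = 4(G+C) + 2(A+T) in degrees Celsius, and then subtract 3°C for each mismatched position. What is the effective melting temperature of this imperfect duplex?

Primer base counts: A=6, T=4, G=5, C=4 → A+T=10, G+C=9
Perfect-match Tm = 2(10) + 4(9) = 20 + 36 = 56°C
Mismatches (positions where the bases are not complementary): 1 (at position 1)
Effective Tm = 56 − 1×3 = 56 − 3 = 53°C

53°C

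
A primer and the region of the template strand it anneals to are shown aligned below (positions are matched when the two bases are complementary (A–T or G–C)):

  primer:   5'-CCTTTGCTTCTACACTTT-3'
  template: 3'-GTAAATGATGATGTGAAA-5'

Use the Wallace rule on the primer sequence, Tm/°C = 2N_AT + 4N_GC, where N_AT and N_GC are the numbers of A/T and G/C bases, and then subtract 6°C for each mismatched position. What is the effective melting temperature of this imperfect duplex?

32°C

Primer base counts: A=2, T=9, G=1, C=6 → A+T=11, G+C=7
Perfect-match Tm = 2(11) + 4(7) = 22 + 28 = 50°C
Mismatches (positions where the bases are not complementary): 3 (at positions 2, 6, 9)
Effective Tm = 50 − 3×6 = 50 − 18 = 32°C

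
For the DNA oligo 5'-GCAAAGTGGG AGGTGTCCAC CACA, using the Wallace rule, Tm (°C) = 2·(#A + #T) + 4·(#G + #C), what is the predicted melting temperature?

76°C

Base counts: G=8, A=7, T=3, C=6
So N_AT = 10 and N_GC = 14.
Tm = 2×10 + 4×14 = 76°C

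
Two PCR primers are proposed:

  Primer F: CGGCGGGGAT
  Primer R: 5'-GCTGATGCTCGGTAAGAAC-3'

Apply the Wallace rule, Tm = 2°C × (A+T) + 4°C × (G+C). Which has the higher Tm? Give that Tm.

Primer F: A+T=2, G+C=8 → Tm = 2(2)+4(8) = 36°C
Primer R: A+T=9, G+C=10 → Tm = 2(9)+4(10) = 58°C
36°C vs 58°C → primer R is higher.

Primer R, 58°C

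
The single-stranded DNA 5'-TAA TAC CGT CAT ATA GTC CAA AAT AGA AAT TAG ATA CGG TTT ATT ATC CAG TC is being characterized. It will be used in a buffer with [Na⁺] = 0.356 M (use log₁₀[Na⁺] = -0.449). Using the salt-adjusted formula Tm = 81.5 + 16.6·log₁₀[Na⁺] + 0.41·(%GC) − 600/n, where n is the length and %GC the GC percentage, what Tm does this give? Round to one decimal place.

Length n = 53. Counting bases: T=17, A=20, G=7, C=9
G+C = 16, so %GC = 16/53 × 100 = 30.189%
Salt term: 16.6 × (-0.449) = -7.453
GC term: 0.41 × 30.189 = 12.377; length term: −600/53 = −11.321
Tm = 81.5 + (-7.453) + 12.377 − 11.321 = 75.103 → 75.1°C

75.1°C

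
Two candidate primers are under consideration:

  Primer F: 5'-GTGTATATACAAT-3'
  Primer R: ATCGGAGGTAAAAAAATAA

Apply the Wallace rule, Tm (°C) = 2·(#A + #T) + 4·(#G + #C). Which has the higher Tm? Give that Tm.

Primer R, 48°C

Primer F: A+T=10, G+C=3 → Tm = 2(10)+4(3) = 32°C
Primer R: A+T=14, G+C=5 → Tm = 2(14)+4(5) = 48°C
32°C vs 48°C → primer R is higher.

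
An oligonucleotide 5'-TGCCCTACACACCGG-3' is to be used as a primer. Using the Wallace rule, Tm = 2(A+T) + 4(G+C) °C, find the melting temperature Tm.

Base counts: T=2, G=3, A=3, C=7
A+T = 5, G+C = 10
Tm = 2(5) + 4(10) = 10 + 40 = 50°C

50°C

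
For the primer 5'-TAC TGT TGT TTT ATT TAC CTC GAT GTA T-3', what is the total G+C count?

8

Counting bases: T=15, C=4, A=5, G=4
G+C = 4 + 4 = 8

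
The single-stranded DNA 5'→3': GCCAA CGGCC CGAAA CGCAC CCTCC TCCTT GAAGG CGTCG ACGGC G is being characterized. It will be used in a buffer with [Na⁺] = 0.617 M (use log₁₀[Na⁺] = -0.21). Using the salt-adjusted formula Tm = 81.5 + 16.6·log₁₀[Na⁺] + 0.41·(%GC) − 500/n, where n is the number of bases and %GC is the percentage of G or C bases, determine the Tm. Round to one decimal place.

Length n = 46. Scanning the sequence gives T=5, C=19, G=13, A=9.
G+C = 32, so %GC = 32/46 × 100 = 69.565%
Salt term: 16.6 × (-0.21) = -3.486
GC term: 0.41 × 69.565 = 28.522; length term: −500/46 = −10.87
Tm = 81.5 + (-3.486) + 28.522 − 10.87 = 95.666 → 95.7°C

95.7°C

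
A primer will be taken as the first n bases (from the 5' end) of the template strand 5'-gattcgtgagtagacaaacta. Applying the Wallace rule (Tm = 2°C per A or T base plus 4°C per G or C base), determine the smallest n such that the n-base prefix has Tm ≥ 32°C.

First 10 bases: GATTCGTGAG → Tm = 30°C (< 32°C)
First 11 bases: GATTCGTGAGT → Tm = 32°C (≥ 32°C)
Since every base adds ≥2°C, Tm only increases with n, so the threshold is first crossed at n = 11.

n = 11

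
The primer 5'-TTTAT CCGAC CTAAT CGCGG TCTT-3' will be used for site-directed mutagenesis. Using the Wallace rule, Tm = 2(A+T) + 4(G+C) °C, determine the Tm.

Counting bases: T=9, G=4, A=4, C=7
A+T = 13, G+C = 11
Tm = 2(13) + 4(11) = 26 + 44 = 70°C

70°C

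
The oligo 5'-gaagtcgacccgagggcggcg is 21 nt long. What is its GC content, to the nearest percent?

76%

Base counts: C=6, A=4, G=10, T=1
G+C = 10 + 6 = 16 out of 21 bases
%GC = 16/21 × 100 = 76.19% ≈ 76%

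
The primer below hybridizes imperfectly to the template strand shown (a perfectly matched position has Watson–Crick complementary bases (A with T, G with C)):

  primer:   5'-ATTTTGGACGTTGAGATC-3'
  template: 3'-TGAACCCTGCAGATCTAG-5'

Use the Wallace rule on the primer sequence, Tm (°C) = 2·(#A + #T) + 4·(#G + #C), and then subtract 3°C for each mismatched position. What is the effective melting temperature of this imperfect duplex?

Primer base counts: A=4, T=7, G=5, C=2 → A+T=11, G+C=7
Perfect-match Tm = 2(11) + 4(7) = 22 + 28 = 50°C
Mismatches (positions where the bases are not complementary): 4 (at positions 2, 5, 12, 13)
Effective Tm = 50 − 4×3 = 50 − 12 = 38°C

38°C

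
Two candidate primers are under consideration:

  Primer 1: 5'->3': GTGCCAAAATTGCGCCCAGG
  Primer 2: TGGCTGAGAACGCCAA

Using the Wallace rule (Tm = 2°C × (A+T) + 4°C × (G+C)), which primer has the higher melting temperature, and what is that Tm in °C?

Primer 1: A+T=8, G+C=12 → Tm = 2(8)+4(12) = 64°C
Primer 2: A+T=7, G+C=9 → Tm = 2(7)+4(9) = 50°C
64°C vs 50°C → primer 1 is higher.

Primer 1, 64°C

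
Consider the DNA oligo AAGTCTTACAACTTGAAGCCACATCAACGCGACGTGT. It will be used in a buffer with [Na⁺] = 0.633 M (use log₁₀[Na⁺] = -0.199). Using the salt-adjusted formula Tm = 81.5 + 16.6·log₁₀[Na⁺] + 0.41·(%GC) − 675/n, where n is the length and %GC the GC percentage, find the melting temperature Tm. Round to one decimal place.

Length n = 37. Base counts: A=12, T=8, C=10, G=7
G+C = 17, so %GC = 17/37 × 100 = 45.946%
Salt term: 16.6 × (-0.199) = -3.303
GC term: 0.41 × 45.946 = 18.838; length term: −675/37 = −18.243
Tm = 81.5 + (-3.303) + 18.838 − 18.243 = 78.792 → 78.8°C

78.8°C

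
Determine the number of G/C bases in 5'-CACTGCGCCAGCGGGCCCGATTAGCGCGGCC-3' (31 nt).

Base counts: A=4, T=3, C=13, G=11
G+C = 11 + 13 = 24

24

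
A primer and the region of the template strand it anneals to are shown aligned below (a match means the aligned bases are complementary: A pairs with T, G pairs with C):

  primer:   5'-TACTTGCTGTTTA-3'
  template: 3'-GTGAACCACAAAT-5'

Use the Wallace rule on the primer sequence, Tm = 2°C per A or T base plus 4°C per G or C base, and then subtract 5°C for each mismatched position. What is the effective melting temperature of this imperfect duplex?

24°C

Primer base counts: A=2, T=7, G=2, C=2 → A+T=9, G+C=4
Perfect-match Tm = 2(9) + 4(4) = 18 + 16 = 34°C
Mismatches (positions where the bases are not complementary): 2 (at positions 1, 7)
Effective Tm = 34 − 2×5 = 34 − 10 = 24°C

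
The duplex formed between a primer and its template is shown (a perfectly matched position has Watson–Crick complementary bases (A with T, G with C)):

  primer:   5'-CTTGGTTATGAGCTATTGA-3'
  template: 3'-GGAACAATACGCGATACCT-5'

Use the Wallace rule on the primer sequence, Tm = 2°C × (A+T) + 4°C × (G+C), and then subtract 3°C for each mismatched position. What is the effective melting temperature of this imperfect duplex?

Primer base counts: A=4, T=8, G=5, C=2 → A+T=12, G+C=7
Perfect-match Tm = 2(12) + 4(7) = 24 + 28 = 52°C
Mismatches (positions where the bases are not complementary): 4 (at positions 2, 4, 11, 17)
Effective Tm = 52 − 4×3 = 52 − 12 = 40°C

40°C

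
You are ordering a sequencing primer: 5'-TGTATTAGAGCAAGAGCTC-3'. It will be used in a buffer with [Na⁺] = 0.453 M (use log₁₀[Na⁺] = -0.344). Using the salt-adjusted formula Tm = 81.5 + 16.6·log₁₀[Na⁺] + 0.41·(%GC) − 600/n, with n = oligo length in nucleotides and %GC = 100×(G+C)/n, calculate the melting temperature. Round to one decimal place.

61.5°C

Length n = 19. Counting bases: A=6, G=5, T=5, C=3
G+C = 8, so %GC = 8/19 × 100 = 42.105%
Salt term: 16.6 × (-0.344) = -5.71
GC term: 0.41 × 42.105 = 17.263; length term: −600/19 = −31.579
Tm = 81.5 + (-5.71) + 17.263 − 31.579 = 61.474 → 61.5°C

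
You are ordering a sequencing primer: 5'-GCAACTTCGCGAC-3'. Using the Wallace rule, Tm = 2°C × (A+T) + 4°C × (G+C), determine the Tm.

A=3, C=5, G=3, T=2
A+T = 5, G+C = 8
Tm = 2×5 + 4×8 = 42°C

42°C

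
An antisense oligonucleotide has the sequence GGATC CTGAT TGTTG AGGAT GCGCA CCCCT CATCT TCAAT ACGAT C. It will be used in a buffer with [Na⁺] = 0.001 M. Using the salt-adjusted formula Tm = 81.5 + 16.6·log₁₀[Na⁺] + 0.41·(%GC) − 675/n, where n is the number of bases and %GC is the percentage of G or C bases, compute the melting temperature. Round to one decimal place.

Length n = 46. Counting bases: G=10, C=13, A=10, T=13
G+C = 23, so %GC = 23/46 × 100 = 50%
Salt term: 16.6 × (-3) = -49.8
GC term: 0.41 × 50 = 20.5; length term: −675/46 = −14.674
Tm = 81.5 + (-49.8) + 20.5 − 14.674 = 37.526 → 37.5°C

37.5°C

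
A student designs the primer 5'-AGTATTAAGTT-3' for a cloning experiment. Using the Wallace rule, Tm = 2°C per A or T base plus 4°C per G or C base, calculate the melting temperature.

26°C

A=4, T=5, C=0, G=2
A+T = 9, G+C = 2
Tm = 2(9) + 4(2) = 18 + 8 = 26°C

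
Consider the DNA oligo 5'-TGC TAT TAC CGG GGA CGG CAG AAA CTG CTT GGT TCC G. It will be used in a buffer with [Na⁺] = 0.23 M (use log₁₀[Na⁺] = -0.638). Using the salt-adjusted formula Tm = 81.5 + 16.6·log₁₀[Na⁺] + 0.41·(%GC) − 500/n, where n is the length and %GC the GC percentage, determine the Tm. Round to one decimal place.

Length n = 37. Scanning the sequence gives A=7, T=9, G=12, C=9.
G+C = 21, so %GC = 21/37 × 100 = 56.757%
Salt term: 16.6 × (-0.638) = -10.591
GC term: 0.41 × 56.757 = 23.27; length term: −500/37 = −13.514
Tm = 81.5 + (-10.591) + 23.27 − 13.514 = 80.665 → 80.7°C

80.7°C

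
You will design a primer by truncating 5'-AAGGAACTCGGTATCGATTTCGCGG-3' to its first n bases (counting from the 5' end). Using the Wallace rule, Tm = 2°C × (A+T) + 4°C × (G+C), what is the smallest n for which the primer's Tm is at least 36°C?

n = 12

First 11 bases: AAGGAACTCGG → Tm = 34°C (< 36°C)
First 12 bases: AAGGAACTCGGT → Tm = 36°C (≥ 36°C)
Each additional base adds 2°C (A/T) or 4°C (G/C), so Tm is non-decreasing in n; n = 12 is the first length to reach 36°C.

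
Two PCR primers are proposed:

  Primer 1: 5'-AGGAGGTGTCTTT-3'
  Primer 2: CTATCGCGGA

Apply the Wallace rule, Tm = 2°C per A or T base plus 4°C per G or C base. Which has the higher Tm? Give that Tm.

Primer 1: A+T=7, G+C=6 → Tm = 2(7)+4(6) = 38°C
Primer 2: A+T=4, G+C=6 → Tm = 2(4)+4(6) = 32°C
38°C vs 32°C → primer 1 is higher.

Primer 1, 38°C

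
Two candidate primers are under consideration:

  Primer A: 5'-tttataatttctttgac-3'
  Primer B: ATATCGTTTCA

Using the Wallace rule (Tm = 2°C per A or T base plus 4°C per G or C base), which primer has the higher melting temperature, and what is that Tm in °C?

Primer A, 40°C

Primer A: A+T=14, G+C=3 → Tm = 2(14)+4(3) = 40°C
Primer B: A+T=8, G+C=3 → Tm = 2(8)+4(3) = 28°C
40°C vs 28°C → primer A is higher.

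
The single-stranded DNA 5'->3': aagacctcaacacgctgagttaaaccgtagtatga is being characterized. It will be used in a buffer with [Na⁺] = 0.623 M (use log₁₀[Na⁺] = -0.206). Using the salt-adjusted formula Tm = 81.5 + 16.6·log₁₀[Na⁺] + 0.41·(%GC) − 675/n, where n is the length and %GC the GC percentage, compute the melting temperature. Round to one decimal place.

Length n = 35. A=13, C=8, G=7, T=7
G+C = 15, so %GC = 15/35 × 100 = 42.857%
Salt term: 16.6 × (-0.206) = -3.42
GC term: 0.41 × 42.857 = 17.571; length term: −675/35 = −19.286
Tm = 81.5 + (-3.42) + 17.571 − 19.286 = 76.365 → 76.4°C

76.4°C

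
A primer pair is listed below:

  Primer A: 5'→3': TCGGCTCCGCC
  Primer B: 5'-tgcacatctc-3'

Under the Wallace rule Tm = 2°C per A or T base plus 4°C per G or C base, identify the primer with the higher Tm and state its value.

Primer A: A+T=2, G+C=9 → Tm = 2(2)+4(9) = 40°C
Primer B: A+T=5, G+C=5 → Tm = 2(5)+4(5) = 30°C
40°C vs 30°C → primer A is higher.

Primer A, 40°C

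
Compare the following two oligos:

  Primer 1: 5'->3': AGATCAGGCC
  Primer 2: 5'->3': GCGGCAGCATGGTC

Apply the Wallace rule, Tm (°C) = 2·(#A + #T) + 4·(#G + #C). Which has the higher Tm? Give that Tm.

Primer 1: A+T=4, G+C=6 → Tm = 2(4)+4(6) = 32°C
Primer 2: A+T=4, G+C=10 → Tm = 2(4)+4(10) = 48°C
32°C vs 48°C → primer 2 is higher.

Primer 2, 48°C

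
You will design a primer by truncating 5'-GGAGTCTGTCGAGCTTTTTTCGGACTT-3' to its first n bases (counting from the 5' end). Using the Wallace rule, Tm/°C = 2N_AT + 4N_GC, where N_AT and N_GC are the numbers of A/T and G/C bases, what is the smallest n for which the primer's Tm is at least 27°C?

First 8 bases: GGAGTCTG → Tm = 26°C (< 27°C)
First 9 bases: GGAGTCTGT → Tm = 28°C (≥ 27°C)
Each additional base adds 2°C (A/T) or 4°C (G/C), so Tm is non-decreasing in n; n = 9 is the first length to reach 27°C.

n = 9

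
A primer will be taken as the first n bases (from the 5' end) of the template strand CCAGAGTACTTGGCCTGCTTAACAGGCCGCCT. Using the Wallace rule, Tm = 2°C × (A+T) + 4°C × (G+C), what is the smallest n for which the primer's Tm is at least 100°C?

n = 31

First 30 bases: CCAGAGTACTTGGCCTGCTTAACAGGCCGC → Tm = 96°C (< 100°C)
First 31 bases: CCAGAGTACTTGGCCTGCTTAACAGGCCGCC → Tm = 100°C (≥ 100°C)
Since every base adds ≥2°C, Tm only increases with n, so the threshold is first crossed at n = 31.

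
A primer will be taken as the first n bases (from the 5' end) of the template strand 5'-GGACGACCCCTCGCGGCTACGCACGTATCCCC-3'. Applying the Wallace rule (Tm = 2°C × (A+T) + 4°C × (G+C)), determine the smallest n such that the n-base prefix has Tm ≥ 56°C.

n = 16

First 15 bases: GGACGACCCCTCGCG → Tm = 54°C (< 56°C)
First 16 bases: GGACGACCCCTCGCGG → Tm = 58°C (≥ 56°C)
Since every base adds ≥2°C, Tm only increases with n, so the threshold is first crossed at n = 16.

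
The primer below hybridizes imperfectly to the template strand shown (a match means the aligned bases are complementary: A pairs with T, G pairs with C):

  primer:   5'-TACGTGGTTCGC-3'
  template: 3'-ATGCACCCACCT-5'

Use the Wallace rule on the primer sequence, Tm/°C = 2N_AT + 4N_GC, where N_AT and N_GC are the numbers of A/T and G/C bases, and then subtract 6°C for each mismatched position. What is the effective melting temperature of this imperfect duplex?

20°C

Primer base counts: A=1, T=4, G=4, C=3 → A+T=5, G+C=7
Perfect-match Tm = 2(5) + 4(7) = 10 + 28 = 38°C
Mismatches (positions where the bases are not complementary): 3 (at positions 8, 10, 12)
Effective Tm = 38 − 3×6 = 38 − 18 = 20°C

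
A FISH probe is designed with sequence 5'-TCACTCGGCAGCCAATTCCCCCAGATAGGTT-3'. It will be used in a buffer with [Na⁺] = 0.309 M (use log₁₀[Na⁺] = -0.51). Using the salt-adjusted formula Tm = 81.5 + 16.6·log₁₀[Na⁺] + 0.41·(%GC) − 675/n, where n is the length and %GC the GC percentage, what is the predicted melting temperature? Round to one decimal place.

Length n = 31. T=7, A=7, G=6, C=11
G+C = 17, so %GC = 17/31 × 100 = 54.839%
Salt term: 16.6 × (-0.51) = -8.466
GC term: 0.41 × 54.839 = 22.484; length term: −675/31 = −21.774
Tm = 81.5 + (-8.466) + 22.484 − 21.774 = 73.744 → 73.7°C

73.7°C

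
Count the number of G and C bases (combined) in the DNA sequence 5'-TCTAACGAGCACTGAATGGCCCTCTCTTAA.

14

A=8, G=5, C=9, T=8
Total G or C: 5 + 9 = 14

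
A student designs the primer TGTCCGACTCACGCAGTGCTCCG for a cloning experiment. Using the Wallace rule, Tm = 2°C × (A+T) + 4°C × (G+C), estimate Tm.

Counting bases: C=9, A=3, T=5, G=6
So N_AT = 8 and N_GC = 15.
Tm = 2(8) + 4(15) = 16 + 60 = 76°C

76°C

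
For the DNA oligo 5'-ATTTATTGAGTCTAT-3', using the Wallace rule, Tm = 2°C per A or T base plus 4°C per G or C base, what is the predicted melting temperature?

36°C

Scanning the sequence gives C=1, A=4, T=8, G=2.
AT pairs contribute 12, GC pairs contribute 3.
Tm = 2×12 + 4×3 = 36°C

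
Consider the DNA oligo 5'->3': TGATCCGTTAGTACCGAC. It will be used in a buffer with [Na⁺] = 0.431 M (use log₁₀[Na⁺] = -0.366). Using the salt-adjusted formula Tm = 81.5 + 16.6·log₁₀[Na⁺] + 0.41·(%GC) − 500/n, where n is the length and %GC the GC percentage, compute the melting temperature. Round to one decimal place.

68.1°C

Length n = 18. Counting bases: C=5, G=4, A=4, T=5
G+C = 9, so %GC = 9/18 × 100 = 50%
Salt term: 16.6 × (-0.366) = -6.076
GC term: 0.41 × 50 = 20.5; length term: −500/18 = −27.778
Tm = 81.5 + (-6.076) + 20.5 − 27.778 = 68.146 → 68.1°C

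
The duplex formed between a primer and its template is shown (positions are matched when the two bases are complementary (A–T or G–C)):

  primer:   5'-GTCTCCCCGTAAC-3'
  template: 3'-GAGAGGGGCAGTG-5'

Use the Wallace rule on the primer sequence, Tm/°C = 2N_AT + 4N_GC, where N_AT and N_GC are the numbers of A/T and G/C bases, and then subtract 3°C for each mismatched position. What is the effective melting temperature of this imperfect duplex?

36°C

Primer base counts: A=2, T=3, G=2, C=6 → A+T=5, G+C=8
Perfect-match Tm = 2(5) + 4(8) = 10 + 32 = 42°C
Mismatches (positions where the bases are not complementary): 2 (at positions 1, 11)
Effective Tm = 42 − 2×3 = 42 − 6 = 36°C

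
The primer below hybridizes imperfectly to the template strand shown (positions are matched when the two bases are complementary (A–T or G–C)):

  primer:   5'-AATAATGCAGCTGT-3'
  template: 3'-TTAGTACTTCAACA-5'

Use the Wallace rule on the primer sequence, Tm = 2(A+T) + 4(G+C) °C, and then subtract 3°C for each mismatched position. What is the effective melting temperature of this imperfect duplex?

29°C

Primer base counts: A=5, T=4, G=3, C=2 → A+T=9, G+C=5
Perfect-match Tm = 2(9) + 4(5) = 18 + 20 = 38°C
Mismatches (positions where the bases are not complementary): 3 (at positions 4, 8, 11)
Effective Tm = 38 − 3×3 = 38 − 9 = 29°C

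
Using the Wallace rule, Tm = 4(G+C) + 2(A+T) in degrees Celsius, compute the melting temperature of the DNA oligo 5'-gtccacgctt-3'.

32°C

Counting bases: A=1, C=4, T=3, G=2
A+T = 4, G+C = 6
Tm = 2×4 + 4×6 = 32°C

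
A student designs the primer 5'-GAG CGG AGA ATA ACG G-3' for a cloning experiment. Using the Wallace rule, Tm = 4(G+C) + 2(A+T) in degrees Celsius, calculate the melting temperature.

50°C

Counting bases: A=6, C=2, G=7, T=1
So N_AT = 7 and N_GC = 9.
Tm = 2×7 + 4×9 = 50°C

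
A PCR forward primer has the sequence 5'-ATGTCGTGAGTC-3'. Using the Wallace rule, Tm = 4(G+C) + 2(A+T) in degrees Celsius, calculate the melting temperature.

36°C

Scanning the sequence gives C=2, T=4, A=2, G=4.
AT pairs contribute 6, GC pairs contribute 6.
Tm = 2×6 + 4×6 = 36°C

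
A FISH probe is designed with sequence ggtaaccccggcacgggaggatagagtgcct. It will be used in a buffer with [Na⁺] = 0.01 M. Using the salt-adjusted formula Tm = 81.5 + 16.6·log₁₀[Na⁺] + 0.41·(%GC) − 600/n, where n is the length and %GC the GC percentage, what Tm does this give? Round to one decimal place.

55.4°C

Length n = 31. Base counts: T=4, C=8, A=7, G=12
G+C = 20, so %GC = 20/31 × 100 = 64.516%
Salt term: 16.6 × (-2) = -33.2
GC term: 0.41 × 64.516 = 26.452; length term: −600/31 = −19.355
Tm = 81.5 + (-33.2) + 26.452 − 19.355 = 55.397 → 55.4°C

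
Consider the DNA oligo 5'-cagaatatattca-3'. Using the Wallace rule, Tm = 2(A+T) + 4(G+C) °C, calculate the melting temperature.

Base counts: T=4, G=1, C=2, A=6
AT pairs contribute 10, GC pairs contribute 3.
Tm = 2(10) + 4(3) = 20 + 12 = 32°C

32°C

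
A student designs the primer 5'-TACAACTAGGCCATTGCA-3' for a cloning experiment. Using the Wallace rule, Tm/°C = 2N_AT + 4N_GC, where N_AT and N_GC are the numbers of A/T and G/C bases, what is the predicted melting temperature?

52°C

Base counts: T=4, G=3, A=6, C=5
So N_AT = 10 and N_GC = 8.
Tm = 4·8 + 2·10 = 32 + 20 = 52°C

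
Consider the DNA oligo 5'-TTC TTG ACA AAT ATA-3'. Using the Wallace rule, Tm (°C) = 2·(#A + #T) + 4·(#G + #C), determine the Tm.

Counting bases: G=1, C=2, T=6, A=6
So N_AT = 12 and N_GC = 3.
Tm = 2(12) + 4(3) = 24 + 12 = 36°C

36°C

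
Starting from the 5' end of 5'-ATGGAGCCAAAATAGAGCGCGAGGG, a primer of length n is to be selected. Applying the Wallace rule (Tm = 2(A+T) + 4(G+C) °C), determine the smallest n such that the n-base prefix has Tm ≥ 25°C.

First 7 bases: ATGGAGC → Tm = 22°C (< 25°C)
First 8 bases: ATGGAGCC → Tm = 26°C (≥ 25°C)
Since every base adds ≥2°C, Tm only increases with n, so the threshold is first crossed at n = 8.

n = 8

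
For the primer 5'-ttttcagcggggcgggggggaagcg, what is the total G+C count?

Base counts: T=4, C=4, A=3, G=14
Total G or C: 14 + 4 = 18

18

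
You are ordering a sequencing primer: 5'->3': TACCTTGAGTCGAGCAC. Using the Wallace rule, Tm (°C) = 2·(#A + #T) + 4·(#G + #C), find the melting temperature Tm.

T=4, C=5, G=4, A=4
A+T = 8, G+C = 9
Tm = 2×8 + 4×9 = 52°C

52°C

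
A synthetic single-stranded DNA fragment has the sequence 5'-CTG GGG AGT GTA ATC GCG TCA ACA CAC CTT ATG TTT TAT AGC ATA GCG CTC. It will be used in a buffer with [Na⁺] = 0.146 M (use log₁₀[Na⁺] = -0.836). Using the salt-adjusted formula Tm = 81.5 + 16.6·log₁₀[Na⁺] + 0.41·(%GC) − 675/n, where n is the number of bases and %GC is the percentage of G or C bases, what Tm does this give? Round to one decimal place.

Length n = 51. Scanning the sequence gives C=12, G=12, T=15, A=12.
G+C = 24, so %GC = 24/51 × 100 = 47.059%
Salt term: 16.6 × (-0.836) = -13.878
GC term: 0.41 × 47.059 = 19.294; length term: −675/51 = −13.235
Tm = 81.5 + (-13.878) + 19.294 − 13.235 = 73.681 → 73.7°C

73.7°C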